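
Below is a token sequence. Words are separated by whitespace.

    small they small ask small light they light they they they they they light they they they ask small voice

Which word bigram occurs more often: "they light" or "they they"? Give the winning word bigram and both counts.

"they they" (6 vs 2)

"they light": 2 occurrences
"they they": 6 occurrences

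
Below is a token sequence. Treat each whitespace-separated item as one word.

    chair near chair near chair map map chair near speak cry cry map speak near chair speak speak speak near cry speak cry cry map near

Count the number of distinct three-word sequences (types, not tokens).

21

26 tokens → 24 trigram windows in total.
Repeated trigrams (each contributes count−1 duplicates):
  chair near chair: 2
  cry cry map: 2
  speak cry cry: 2
3 duplicate windows → 24 − 3 = 21 distinct.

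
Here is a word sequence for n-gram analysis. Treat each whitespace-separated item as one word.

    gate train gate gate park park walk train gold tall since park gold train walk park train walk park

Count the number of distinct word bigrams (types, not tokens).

19 tokens → 18 bigram windows in total.
Repeated bigrams (each contributes count−1 duplicates):
  train walk: 2
  walk park: 2
2 duplicate windows → 18 − 2 = 16 distinct.

16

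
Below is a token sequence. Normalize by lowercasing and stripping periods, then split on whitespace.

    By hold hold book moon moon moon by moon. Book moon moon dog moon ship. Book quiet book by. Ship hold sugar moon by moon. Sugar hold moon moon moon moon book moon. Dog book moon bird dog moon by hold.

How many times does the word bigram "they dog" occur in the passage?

0

Scanning the 40 overlapping bigram windows for "they dog":
  (none found)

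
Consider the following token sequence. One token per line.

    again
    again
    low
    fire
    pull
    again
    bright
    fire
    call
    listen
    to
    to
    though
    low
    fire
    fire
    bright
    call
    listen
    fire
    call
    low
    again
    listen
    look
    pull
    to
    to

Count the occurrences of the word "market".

Scanning the 28 tokens for "market":
  (none found)

0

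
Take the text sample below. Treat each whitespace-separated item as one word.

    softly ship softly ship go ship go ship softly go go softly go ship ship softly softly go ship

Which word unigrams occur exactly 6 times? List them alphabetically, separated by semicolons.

go; softly

Unigram counts meeting the condition (exactly 6 times):
  go: 6
  softly: 6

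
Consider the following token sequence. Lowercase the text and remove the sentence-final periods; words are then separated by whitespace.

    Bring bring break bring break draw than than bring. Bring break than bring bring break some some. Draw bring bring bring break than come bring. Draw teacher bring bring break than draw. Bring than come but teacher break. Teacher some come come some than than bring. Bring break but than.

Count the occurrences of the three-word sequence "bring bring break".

6

Scanning the 48 overlapping trigram windows for "bring bring break":
  position 1–3: bring bring break
  position 9–11: bring bring break
  position 13–15: bring bring break
  position 20–22: bring bring break
  position 28–30: bring bring break
  position 46–48: bring bring break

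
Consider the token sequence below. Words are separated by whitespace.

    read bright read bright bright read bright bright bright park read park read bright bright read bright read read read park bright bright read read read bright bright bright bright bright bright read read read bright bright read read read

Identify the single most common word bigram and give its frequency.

Bigram frequencies (highest first):
  bright bright: 11
  read read: 8
  read bright: 7
  bright read: 7
  park read: 2
  read park: 2
  … (2 more, each ≤ 1)

"bright bright", 11 times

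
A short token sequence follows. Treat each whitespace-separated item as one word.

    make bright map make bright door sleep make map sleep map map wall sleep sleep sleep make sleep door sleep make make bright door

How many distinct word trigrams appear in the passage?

24 tokens → 22 trigram windows in total.
Repeated trigrams (each contributes count−1 duplicates):
  door sleep make: 2
  make bright door: 2
2 duplicate windows → 22 − 2 = 20 distinct.

20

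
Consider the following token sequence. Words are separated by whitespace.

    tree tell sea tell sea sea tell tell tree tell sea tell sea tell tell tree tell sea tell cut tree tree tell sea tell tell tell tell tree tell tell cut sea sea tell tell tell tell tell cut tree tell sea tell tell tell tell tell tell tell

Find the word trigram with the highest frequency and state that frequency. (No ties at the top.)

"tell tell tell", 10 times

Trigram frequencies (highest first):
  tell tell tell: 10
  tell sea tell: 6
  tree tell sea: 5
  sea tell tell: 5
  tell tell tree: 3
  tell tree tell: 3
  … (12 more, each ≤ 2)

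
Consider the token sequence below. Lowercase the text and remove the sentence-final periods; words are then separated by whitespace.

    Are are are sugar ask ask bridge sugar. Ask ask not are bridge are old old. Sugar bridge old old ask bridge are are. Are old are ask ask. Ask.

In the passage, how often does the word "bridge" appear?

4

Scanning the 30 tokens for "bridge":
  position 7: bridge
  position 13: bridge
  position 18: bridge
  position 22: bridge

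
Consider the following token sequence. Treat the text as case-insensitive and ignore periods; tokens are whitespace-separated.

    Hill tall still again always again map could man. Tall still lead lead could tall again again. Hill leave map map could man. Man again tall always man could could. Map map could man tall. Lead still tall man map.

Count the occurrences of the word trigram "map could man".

Scanning the 38 overlapping trigram windows for "map could man":
  position 7–9: map could man
  position 21–23: map could man
  position 32–34: map could man

3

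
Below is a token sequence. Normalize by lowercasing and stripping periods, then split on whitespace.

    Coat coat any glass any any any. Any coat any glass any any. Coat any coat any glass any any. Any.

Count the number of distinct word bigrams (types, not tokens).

6

21 tokens → 20 bigram windows in total.
Repeated bigrams (each contributes count−1 duplicates):
  any any: 6
  coat any: 4
  any coat: 3
  any glass: 3
  glass any: 3
14 duplicate windows → 20 − 14 = 6 distinct.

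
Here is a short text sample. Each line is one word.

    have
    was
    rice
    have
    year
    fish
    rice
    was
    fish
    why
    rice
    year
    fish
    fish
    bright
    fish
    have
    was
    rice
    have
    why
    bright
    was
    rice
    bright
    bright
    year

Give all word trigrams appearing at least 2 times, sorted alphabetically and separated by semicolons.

Trigram counts meeting the condition (at least 2 times):
  have was rice: 2
  was rice have: 2

have was rice; was rice have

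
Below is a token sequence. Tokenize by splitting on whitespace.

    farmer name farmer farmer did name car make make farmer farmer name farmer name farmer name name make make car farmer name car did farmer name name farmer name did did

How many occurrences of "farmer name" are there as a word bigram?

Scanning the 30 overlapping bigram windows for "farmer name":
  position 1–2: farmer name
  position 11–12: farmer name
  position 13–14: farmer name
  position 15–16: farmer name
  position 21–22: farmer name
  position 25–26: farmer name
  position 28–29: farmer name

7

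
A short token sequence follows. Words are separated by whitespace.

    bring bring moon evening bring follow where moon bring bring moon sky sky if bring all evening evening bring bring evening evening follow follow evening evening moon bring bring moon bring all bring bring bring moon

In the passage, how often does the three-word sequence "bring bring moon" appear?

Scanning the 34 overlapping trigram windows for "bring bring moon":
  position 1–3: bring bring moon
  position 9–11: bring bring moon
  position 28–30: bring bring moon
  position 34–36: bring bring moon

4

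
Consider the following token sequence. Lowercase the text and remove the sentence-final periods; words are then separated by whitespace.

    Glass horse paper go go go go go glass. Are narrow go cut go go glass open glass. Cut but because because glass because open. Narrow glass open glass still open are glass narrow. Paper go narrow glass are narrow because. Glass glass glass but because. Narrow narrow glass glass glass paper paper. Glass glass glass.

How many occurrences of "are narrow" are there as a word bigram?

2

Scanning the 55 overlapping bigram windows for "are narrow":
  position 10–11: are narrow
  position 39–40: are narrow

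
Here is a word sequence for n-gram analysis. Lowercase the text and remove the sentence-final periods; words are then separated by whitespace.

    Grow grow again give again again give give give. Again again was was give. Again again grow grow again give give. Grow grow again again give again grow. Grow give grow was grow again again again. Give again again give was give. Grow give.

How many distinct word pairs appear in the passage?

15

44 tokens → 43 bigram windows in total.
Repeated bigrams (each contributes count−1 duplicates):
  again again: 7
  again give: 6
  give again: 5
  grow again: 4
  grow grow: 4
  give give: 3
  give grow: 3
  again grow: 2
  … (2 more repeated)
28 duplicate windows → 43 − 28 = 15 distinct.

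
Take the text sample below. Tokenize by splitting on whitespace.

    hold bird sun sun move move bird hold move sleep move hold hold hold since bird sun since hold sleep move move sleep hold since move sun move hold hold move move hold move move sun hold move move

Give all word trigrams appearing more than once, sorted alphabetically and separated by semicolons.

Trigram counts meeting the condition (more than once):
  hold move move: 3
  move hold hold: 2

hold move move; move hold hold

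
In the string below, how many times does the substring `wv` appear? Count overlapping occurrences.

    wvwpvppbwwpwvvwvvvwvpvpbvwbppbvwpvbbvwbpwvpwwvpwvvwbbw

7

Sliding a length-2 window over the 54 characters (53 positions):
  position 1–2: wv
  position 12–13: wv
  position 15–16: wv
  position 19–20: wv
  position 41–42: wv
  position 45–46: wv
  position 48–49: wv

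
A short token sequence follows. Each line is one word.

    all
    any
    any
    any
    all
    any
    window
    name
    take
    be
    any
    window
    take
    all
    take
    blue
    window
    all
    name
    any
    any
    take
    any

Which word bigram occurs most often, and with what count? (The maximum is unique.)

"any any", 3 times

Bigram frequencies (highest first):
  any any: 3
  all any: 2
  any window: 2
  any all: 1
  window name: 1
  name take: 1
  … (12 more, each ≤ 1)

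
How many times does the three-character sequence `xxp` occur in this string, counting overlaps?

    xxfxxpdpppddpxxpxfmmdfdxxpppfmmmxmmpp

Sliding a length-3 window over the 37 characters (35 positions):
  position 4–6: xxp
  position 14–16: xxp
  position 24–26: xxp

3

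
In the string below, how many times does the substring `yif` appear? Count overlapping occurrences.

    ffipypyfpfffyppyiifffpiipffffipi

0

Sliding a length-3 window over the 32 characters (30 positions):
  (no match at any position)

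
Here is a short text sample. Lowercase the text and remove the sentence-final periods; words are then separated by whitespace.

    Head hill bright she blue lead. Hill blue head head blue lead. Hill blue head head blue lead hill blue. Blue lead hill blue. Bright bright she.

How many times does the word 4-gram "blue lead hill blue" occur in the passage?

4

Scanning the 24 overlapping 4-gram windows for "blue lead hill blue":
  position 5–8: blue lead hill blue
  position 11–14: blue lead hill blue
  position 17–20: blue lead hill blue
  position 21–24: blue lead hill blue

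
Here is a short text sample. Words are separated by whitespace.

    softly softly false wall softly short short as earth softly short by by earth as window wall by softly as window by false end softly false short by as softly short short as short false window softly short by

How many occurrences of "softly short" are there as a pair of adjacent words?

Scanning the 38 overlapping bigram windows for "softly short":
  position 5–6: softly short
  position 10–11: softly short
  position 30–31: softly short
  position 37–38: softly short

4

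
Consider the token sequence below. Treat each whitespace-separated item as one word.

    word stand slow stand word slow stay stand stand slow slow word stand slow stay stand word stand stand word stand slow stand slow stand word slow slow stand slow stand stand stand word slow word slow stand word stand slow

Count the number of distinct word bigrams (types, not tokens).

41 tokens → 40 bigram windows in total.
Repeated bigrams (each contributes count−1 duplicates):
  stand slow: 7
  slow stand: 6
  stand word: 6
  word stand: 5
  stand stand: 4
  word slow: 4
  slow slow: 2
  slow stay: 2
  … (2 more repeated)
30 duplicate windows → 40 − 30 = 10 distinct.

10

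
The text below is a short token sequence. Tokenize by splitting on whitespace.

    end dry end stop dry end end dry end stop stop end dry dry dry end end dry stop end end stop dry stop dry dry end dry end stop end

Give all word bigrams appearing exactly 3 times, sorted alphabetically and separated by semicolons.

Bigram counts meeting the condition (exactly 3 times):
  dry dry: 3
  end end: 3
  stop dry: 3
  stop end: 3

dry dry; end end; stop dry; stop end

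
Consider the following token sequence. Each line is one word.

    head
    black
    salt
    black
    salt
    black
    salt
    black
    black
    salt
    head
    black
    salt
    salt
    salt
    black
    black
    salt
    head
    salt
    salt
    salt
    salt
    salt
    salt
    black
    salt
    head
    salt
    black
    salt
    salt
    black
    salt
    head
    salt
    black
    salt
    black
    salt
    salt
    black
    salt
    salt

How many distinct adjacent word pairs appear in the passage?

7

44 tokens → 43 bigram windows in total.
Repeated bigrams (each contributes count−1 duplicates):
  black salt: 12
  salt black: 10
  salt salt: 10
  salt head: 4
  head salt: 3
  black black: 2
  head black: 2
36 duplicate windows → 43 − 36 = 7 distinct.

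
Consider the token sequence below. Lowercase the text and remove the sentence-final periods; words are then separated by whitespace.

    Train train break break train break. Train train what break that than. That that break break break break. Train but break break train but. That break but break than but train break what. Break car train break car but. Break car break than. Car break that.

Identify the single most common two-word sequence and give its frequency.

"break break", 5 times

Bigram frequencies (highest first):
  break break: 5
  train break: 4
  break train: 4
  but break: 3
  break car: 3
  train train: 2
  … (18 more, each ≤ 2)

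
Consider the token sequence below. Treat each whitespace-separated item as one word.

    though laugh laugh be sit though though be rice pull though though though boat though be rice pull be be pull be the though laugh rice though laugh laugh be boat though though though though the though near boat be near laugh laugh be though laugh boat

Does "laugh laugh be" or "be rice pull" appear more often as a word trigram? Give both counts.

"laugh laugh be" (3 vs 2)

"laugh laugh be": 3 occurrences
"be rice pull": 2 occurrences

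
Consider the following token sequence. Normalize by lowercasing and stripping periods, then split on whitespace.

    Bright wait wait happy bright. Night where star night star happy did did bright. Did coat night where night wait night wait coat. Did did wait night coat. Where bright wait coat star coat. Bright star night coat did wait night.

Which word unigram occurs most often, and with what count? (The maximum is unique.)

Unigram frequencies (highest first):
  night: 8
  wait: 7
  did: 6
  coat: 6
  bright: 5
  star: 4
  … (2 more, each ≤ 3)

"night", 8 times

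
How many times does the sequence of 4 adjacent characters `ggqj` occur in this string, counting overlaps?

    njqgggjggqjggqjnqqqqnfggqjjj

3

Sliding a length-4 window over the 28 characters (25 positions):
  position 8–11: ggqj
  position 12–15: ggqj
  position 23–26: ggqj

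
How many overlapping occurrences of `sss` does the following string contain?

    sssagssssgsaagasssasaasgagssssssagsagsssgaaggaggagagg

9

Sliding a length-3 window over the 53 characters (51 positions):
  position 1–3: sss
  position 6–8: sss
  position 7–9: sss
  position 16–18: sss
  position 27–29: sss
  position 28–30: sss
  position 29–31: sss
  position 30–32: sss
  position 38–40: sss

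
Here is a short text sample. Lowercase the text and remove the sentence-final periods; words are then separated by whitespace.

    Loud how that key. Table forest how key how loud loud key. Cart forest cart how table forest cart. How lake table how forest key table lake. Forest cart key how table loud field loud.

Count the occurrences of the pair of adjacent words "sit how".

Scanning the 34 overlapping bigram windows for "sit how":
  (none found)

0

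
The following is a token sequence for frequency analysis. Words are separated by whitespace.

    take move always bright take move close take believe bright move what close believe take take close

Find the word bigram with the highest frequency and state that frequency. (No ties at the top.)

"take move", 2 times

Bigram frequencies (highest first):
  take move: 2
  move always: 1
  always bright: 1
  bright take: 1
  move close: 1
  close take: 1
  … (9 more, each ≤ 1)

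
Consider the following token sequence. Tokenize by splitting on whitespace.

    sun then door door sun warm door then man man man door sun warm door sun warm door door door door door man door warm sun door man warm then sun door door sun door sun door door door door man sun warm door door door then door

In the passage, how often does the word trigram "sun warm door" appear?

4

Scanning the 46 overlapping trigram windows for "sun warm door":
  position 5–7: sun warm door
  position 13–15: sun warm door
  position 16–18: sun warm door
  position 42–44: sun warm door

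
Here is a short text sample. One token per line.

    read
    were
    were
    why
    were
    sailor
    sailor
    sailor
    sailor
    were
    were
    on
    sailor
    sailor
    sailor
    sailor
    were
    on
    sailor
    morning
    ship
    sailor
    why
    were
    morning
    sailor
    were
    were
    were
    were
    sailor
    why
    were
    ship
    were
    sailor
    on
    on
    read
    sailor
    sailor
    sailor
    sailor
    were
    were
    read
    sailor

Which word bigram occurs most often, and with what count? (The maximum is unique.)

"sailor sailor", 9 times

Bigram frequencies (highest first):
  sailor sailor: 9
  were were: 6
  sailor were: 4
  why were: 3
  were sailor: 3
  were on: 2
  … (16 more, each ≤ 2)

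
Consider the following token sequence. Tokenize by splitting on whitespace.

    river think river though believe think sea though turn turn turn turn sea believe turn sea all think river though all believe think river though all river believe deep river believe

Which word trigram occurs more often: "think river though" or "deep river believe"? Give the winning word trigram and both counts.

"think river though" (3 vs 1)

"think river though": 3 occurrences
"deep river believe": 1 occurrence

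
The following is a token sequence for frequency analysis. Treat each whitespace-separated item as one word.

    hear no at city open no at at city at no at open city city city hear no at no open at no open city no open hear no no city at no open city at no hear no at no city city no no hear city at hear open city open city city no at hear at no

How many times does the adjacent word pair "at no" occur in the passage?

Scanning the 58 overlapping bigram windows for "at no":
  position 10–11: at no
  position 19–20: at no
  position 22–23: at no
  position 32–33: at no
  position 36–37: at no
  position 40–41: at no
  position 58–59: at no

7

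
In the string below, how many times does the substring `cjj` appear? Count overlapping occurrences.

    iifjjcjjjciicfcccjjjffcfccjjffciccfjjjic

3

Sliding a length-3 window over the 40 characters (38 positions):
  position 6–8: cjj
  position 17–19: cjj
  position 26–28: cjj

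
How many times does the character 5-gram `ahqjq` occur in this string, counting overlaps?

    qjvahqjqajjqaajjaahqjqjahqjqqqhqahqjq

4

Sliding a length-5 window over the 37 characters (33 positions):
  position 4–8: ahqjq
  position 18–22: ahqjq
  position 24–28: ahqjq
  position 33–37: ahqjq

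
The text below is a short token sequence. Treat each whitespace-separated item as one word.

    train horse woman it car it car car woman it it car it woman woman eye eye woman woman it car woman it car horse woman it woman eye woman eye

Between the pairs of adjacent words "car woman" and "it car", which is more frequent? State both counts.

"it car" (5 vs 2)

"car woman": 2 occurrences
"it car": 5 occurrences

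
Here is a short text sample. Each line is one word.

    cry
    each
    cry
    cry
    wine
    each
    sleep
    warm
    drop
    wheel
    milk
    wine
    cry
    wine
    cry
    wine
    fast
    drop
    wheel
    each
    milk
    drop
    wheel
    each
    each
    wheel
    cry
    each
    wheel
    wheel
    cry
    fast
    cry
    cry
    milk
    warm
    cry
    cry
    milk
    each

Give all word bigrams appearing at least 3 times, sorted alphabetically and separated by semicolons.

cry cry; cry wine; drop wheel

Bigram counts meeting the condition (at least 3 times):
  cry cry: 3
  cry wine: 3
  drop wheel: 3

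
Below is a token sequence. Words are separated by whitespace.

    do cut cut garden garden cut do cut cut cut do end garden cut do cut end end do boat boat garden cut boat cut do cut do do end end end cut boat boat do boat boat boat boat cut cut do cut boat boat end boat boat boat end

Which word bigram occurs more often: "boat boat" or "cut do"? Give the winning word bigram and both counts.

"boat boat": 8 occurrences
"cut do": 6 occurrences

"boat boat" (8 vs 6)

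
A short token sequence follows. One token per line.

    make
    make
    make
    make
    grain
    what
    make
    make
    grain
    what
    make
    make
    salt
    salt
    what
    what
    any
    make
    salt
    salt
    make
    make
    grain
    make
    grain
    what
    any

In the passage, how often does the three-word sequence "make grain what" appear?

Scanning the 25 overlapping trigram windows for "make grain what":
  position 4–6: make grain what
  position 8–10: make grain what
  position 24–26: make grain what

3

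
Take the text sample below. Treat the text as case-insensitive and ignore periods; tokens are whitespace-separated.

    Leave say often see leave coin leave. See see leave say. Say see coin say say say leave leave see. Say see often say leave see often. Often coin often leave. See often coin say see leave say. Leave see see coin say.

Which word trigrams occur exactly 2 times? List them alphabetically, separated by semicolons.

leave see often; leave see see; say leave see; see coin say; see leave say

Trigram counts meeting the condition (exactly 2 times):
  leave see often: 2
  leave see see: 2
  say leave see: 2
  see coin say: 2
  see leave say: 2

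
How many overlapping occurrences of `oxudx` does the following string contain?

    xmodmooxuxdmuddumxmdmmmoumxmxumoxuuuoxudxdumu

1

Sliding a length-5 window over the 45 characters (41 positions):
  position 37–41: oxudx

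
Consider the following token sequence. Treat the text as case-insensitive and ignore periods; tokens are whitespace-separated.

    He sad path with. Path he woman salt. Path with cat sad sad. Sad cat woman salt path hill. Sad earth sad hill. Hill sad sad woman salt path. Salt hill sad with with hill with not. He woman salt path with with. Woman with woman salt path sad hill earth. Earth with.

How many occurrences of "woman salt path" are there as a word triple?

5

Scanning the 51 overlapping trigram windows for "woman salt path":
  position 7–9: woman salt path
  position 16–18: woman salt path
  position 27–29: woman salt path
  position 39–41: woman salt path
  position 46–48: woman salt path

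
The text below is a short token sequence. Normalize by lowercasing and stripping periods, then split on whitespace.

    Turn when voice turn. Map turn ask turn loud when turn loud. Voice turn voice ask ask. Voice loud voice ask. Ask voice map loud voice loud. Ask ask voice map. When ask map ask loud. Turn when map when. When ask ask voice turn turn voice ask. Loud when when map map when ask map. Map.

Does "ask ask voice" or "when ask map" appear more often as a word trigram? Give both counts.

"ask ask voice": 4 occurrences
"when ask map": 2 occurrences

"ask ask voice" (4 vs 2)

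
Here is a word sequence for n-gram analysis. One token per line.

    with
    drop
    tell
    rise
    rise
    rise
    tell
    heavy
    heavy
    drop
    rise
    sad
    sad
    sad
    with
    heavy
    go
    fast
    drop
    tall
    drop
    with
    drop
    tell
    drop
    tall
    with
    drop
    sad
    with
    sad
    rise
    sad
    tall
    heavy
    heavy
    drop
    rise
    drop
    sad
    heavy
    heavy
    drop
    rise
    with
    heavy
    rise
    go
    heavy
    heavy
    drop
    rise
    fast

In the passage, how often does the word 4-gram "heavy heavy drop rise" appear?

Scanning the 50 overlapping 4-gram windows for "heavy heavy drop rise":
  position 8–11: heavy heavy drop rise
  position 35–38: heavy heavy drop rise
  position 41–44: heavy heavy drop rise
  position 49–52: heavy heavy drop rise

4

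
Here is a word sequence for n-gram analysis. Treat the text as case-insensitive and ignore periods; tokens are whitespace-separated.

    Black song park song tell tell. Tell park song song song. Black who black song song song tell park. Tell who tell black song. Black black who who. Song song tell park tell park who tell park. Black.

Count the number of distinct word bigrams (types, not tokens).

19

38 tokens → 37 bigram windows in total.
Repeated bigrams (each contributes count−1 duplicates):
  song song: 5
  tell park: 5
  black song: 3
  song tell: 3
  black who: 2
  park song: 2
  park tell: 2
  song black: 2
  … (2 more repeated)
18 duplicate windows → 37 − 18 = 19 distinct.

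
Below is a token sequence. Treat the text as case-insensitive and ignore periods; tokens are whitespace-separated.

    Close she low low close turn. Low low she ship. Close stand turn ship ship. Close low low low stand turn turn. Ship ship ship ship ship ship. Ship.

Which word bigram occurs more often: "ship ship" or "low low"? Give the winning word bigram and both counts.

"ship ship" (7 vs 4)

"ship ship": 7 occurrences
"low low": 4 occurrences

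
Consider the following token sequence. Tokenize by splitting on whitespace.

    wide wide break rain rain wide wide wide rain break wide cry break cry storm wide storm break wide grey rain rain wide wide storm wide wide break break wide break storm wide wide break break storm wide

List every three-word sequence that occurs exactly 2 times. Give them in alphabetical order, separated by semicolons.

break storm wide; rain rain wide; rain wide wide; storm wide wide; wide break break

Trigram counts meeting the condition (exactly 2 times):
  break storm wide: 2
  rain rain wide: 2
  rain wide wide: 2
  storm wide wide: 2
  wide break break: 2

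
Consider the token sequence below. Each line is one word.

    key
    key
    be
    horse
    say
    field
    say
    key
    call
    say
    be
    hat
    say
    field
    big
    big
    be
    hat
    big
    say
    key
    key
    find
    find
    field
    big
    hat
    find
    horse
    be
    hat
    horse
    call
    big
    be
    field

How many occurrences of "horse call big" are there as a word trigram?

1

Scanning the 34 overlapping trigram windows for "horse call big":
  position 32–34: horse call big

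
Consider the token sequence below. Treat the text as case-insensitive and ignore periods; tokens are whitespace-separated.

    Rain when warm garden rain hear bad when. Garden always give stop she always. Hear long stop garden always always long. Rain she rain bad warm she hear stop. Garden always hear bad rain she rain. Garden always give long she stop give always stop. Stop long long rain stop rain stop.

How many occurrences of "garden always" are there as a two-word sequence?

Scanning the 51 overlapping bigram windows for "garden always":
  position 9–10: garden always
  position 18–19: garden always
  position 30–31: garden always
  position 37–38: garden always

4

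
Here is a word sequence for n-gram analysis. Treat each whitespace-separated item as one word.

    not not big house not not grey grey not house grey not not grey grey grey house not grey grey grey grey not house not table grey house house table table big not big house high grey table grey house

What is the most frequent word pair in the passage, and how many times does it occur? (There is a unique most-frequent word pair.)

Bigram frequencies (highest first):
  grey grey: 6
  not not: 3
  house not: 3
  not grey: 3
  grey not: 3
  grey house: 3
  … (14 more, each ≤ 2)

"grey grey", 6 times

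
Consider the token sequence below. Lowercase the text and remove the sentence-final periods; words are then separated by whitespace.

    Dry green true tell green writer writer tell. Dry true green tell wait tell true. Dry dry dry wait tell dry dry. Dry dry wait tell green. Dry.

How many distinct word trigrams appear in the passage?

28 tokens → 26 trigram windows in total.
Repeated trigrams (each contributes count−1 duplicates):
  dry dry dry: 3
  dry dry wait: 2
  dry wait tell: 2
4 duplicate windows → 26 − 4 = 22 distinct.

22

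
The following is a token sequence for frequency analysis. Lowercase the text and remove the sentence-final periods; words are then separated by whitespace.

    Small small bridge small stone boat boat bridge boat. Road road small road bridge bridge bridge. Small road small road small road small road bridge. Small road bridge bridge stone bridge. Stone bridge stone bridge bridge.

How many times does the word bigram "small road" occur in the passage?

6

Scanning the 35 overlapping bigram windows for "small road":
  position 12–13: small road
  position 17–18: small road
  position 19–20: small road
  position 21–22: small road
  position 23–24: small road
  position 26–27: small road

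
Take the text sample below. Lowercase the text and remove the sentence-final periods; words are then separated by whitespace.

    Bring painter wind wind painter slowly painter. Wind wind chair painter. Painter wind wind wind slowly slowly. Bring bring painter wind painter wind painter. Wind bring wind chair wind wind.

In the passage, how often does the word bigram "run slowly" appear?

0

Scanning the 29 overlapping bigram windows for "run slowly":
  (none found)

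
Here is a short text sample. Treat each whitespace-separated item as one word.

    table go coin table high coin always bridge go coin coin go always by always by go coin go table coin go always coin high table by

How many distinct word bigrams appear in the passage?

27 tokens → 26 bigram windows in total.
Repeated bigrams (each contributes count−1 duplicates):
  coin go: 3
  go coin: 3
  always by: 2
  go always: 2
6 duplicate windows → 26 − 6 = 20 distinct.

20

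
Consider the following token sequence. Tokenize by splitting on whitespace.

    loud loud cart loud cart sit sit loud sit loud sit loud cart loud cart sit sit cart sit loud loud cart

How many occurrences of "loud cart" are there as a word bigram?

Scanning the 21 overlapping bigram windows for "loud cart":
  position 2–3: loud cart
  position 4–5: loud cart
  position 12–13: loud cart
  position 14–15: loud cart
  position 21–22: loud cart

5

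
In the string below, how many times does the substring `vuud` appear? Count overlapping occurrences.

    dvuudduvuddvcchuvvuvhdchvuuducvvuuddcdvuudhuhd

Sliding a length-4 window over the 46 characters (43 positions):
  position 2–5: vuud
  position 25–28: vuud
  position 32–35: vuud
  position 39–42: vuud

4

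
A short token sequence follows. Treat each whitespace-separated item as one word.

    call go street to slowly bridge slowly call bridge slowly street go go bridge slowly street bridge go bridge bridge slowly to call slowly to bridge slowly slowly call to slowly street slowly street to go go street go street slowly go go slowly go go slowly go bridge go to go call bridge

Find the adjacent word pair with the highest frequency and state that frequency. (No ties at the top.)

Bigram frequencies (highest first):
  bridge slowly: 5
  slowly street: 4
  go go: 4
  go street: 3
  go bridge: 3
  slowly go: 3
  … (21 more, each ≤ 2)

"bridge slowly", 5 times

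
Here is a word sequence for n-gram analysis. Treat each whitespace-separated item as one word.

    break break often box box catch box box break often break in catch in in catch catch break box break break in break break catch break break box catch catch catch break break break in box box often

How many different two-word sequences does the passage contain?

19

38 tokens → 37 bigram windows in total.
Repeated bigrams (each contributes count−1 duplicates):
  break break: 6
  box box: 3
  break in: 3
  catch break: 3
  catch catch: 3
  box break: 2
  box catch: 2
  break box: 2
  … (2 more repeated)
18 duplicate windows → 37 − 18 = 19 distinct.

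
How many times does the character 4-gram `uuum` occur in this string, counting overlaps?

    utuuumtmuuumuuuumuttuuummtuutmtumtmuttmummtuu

Sliding a length-4 window over the 45 characters (42 positions):
  position 3–6: uuum
  position 9–12: uuum
  position 14–17: uuum
  position 21–24: uuum

4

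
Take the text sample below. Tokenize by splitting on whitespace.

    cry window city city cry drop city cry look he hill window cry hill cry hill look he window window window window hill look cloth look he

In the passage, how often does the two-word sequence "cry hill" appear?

Scanning the 26 overlapping bigram windows for "cry hill":
  position 13–14: cry hill
  position 15–16: cry hill

2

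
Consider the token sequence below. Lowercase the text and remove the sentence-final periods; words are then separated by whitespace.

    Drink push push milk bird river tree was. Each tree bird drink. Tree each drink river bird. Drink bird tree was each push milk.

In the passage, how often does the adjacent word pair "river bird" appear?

Scanning the 23 overlapping bigram windows for "river bird":
  position 16–17: river bird

1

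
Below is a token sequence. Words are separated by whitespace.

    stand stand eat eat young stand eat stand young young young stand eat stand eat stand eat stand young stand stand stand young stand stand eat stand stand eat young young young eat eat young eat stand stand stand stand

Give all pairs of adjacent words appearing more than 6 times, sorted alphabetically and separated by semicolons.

Bigram counts meeting the condition (more than 6 times):
  stand eat: 7
  stand stand: 8

stand eat; stand stand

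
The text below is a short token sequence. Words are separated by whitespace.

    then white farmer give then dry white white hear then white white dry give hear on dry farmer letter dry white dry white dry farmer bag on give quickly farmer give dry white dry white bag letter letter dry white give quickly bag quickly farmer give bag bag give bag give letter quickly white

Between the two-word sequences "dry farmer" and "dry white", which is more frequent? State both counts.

"dry white" (6 vs 2)

"dry farmer": 2 occurrences
"dry white": 6 occurrences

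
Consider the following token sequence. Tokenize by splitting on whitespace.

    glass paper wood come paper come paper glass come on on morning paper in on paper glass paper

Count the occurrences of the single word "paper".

6

Scanning the 18 tokens for "paper":
  position 2: paper
  position 5: paper
  position 7: paper
  position 13: paper
  position 16: paper
  position 18: paper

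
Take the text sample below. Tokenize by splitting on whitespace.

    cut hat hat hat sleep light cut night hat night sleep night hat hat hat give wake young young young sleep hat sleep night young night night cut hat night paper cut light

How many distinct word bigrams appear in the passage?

33 tokens → 32 bigram windows in total.
Repeated bigrams (each contributes count−1 duplicates):
  hat hat: 4
  cut hat: 2
  hat night: 2
  hat sleep: 2
  night hat: 2
  sleep night: 2
  young young: 2
9 duplicate windows → 32 − 9 = 23 distinct.

23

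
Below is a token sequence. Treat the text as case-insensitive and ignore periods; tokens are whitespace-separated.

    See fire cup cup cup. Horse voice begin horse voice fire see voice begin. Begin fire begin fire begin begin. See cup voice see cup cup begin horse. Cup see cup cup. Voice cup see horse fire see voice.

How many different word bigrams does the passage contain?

23

39 tokens → 38 bigram windows in total.
Repeated bigrams (each contributes count−1 duplicates):
  cup cup: 4
  see cup: 3
  begin begin: 2
  begin fire: 2
  begin horse: 2
  cup see: 2
  cup voice: 2
  fire begin: 2
  … (4 more repeated)
15 duplicate windows → 38 − 15 = 23 distinct.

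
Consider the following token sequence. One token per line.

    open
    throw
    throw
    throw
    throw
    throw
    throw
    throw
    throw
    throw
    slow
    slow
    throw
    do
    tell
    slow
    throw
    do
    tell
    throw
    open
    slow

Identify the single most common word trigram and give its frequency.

Trigram frequencies (highest first):
  throw throw throw: 7
  slow throw do: 2
  throw do tell: 2
  open throw throw: 1
  throw throw slow: 1
  throw slow slow: 1
  … (6 more, each ≤ 1)

"throw throw throw", 7 times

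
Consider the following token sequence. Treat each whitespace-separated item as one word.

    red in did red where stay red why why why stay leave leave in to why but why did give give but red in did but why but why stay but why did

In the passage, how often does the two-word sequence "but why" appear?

4

Scanning the 32 overlapping bigram windows for "but why":
  position 17–18: but why
  position 26–27: but why
  position 28–29: but why
  position 31–32: but why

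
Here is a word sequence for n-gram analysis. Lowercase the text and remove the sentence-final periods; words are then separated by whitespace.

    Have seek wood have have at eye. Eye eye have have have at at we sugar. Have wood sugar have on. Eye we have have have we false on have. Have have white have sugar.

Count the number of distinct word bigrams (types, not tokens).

35 tokens → 34 bigram windows in total.
Repeated bigrams (each contributes count−1 duplicates):
  have have: 7
  eye eye: 2
  have at: 2
  sugar have: 2
9 duplicate windows → 34 − 9 = 25 distinct.

25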